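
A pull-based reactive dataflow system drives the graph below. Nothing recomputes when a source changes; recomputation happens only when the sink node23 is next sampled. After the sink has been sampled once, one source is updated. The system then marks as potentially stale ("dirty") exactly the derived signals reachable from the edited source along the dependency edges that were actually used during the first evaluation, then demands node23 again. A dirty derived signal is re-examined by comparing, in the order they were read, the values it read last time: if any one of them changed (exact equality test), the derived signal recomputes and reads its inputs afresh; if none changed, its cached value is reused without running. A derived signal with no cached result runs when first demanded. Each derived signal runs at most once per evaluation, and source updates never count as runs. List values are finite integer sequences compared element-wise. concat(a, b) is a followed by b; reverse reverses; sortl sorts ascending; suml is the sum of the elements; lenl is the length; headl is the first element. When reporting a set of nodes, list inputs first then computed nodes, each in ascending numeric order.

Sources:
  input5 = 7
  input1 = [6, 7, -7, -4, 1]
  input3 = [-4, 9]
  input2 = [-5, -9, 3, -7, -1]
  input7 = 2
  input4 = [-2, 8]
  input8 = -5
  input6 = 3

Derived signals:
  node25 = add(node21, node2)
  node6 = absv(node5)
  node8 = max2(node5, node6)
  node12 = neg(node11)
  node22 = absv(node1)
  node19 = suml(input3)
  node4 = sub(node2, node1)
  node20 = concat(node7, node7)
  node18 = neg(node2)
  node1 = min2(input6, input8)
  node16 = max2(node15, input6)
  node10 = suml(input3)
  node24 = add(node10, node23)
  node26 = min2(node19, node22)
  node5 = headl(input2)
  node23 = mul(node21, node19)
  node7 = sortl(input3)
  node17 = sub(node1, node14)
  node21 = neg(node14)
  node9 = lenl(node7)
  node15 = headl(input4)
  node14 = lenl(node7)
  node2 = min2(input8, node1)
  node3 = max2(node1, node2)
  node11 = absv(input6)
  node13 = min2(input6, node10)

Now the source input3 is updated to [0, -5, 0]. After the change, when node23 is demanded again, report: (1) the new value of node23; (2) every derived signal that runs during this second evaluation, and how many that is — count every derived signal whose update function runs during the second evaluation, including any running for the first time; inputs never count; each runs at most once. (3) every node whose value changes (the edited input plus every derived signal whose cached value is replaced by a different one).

New value of node23: 15.
Derived signals that run: node7, node14, node19, node21, node23 — 5 in total.
Values that change: input3, node7, node14, node19, node21, node23.

First evaluation (everything demanded from the output):
  node7 = sortl([-4, 9]) = [-4, 9]
  node14 = lenl([-4, 9]) = 2
  node19 = suml([-4, 9]) = 5
  node21 = neg(2) = -2
  node23 = mul(-2, 5) = -10

Propagation after the edit:
  node7: runs — input3 [-4, 9]->[0, -5, 0]; result [-5, 0, 0].
  node14: runs — node7 [-4, 9]->[-5, 0, 0]; result 3.
  node19: runs — input3 [-4, 9]->[0, -5, 0]; result -5.
  node21: runs — node14 2->3; result -3.
  node23: runs — node21 -2->-3; node19 5->-5; result 15.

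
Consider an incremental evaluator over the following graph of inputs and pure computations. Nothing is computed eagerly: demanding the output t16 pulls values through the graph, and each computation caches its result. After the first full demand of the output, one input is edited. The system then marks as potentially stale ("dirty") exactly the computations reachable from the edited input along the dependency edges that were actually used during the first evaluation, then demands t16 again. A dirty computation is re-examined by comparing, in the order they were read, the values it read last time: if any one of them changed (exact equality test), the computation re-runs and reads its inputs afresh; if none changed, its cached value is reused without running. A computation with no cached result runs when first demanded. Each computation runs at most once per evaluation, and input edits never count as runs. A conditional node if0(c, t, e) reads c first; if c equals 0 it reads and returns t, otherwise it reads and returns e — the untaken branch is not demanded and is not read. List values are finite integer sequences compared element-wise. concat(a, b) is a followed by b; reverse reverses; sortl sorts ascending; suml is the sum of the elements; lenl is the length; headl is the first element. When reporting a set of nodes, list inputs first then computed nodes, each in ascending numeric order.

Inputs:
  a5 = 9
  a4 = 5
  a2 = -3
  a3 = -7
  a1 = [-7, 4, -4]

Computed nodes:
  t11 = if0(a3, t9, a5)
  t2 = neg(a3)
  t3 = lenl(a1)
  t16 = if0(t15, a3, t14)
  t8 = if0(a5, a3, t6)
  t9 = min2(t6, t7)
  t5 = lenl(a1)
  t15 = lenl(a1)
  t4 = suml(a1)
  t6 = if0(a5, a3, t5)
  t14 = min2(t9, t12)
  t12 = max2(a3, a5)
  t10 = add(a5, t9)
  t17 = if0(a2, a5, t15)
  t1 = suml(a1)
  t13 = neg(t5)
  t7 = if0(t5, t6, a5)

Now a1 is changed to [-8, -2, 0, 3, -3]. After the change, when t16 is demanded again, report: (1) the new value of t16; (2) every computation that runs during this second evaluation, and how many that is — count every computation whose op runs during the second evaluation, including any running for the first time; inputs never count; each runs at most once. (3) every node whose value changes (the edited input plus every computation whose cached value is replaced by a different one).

Initial pass — values computed on the first demand:
  t5 = lenl([-7, 4, -4]) = 3
  t6 = if0(a5=9 -> else branch t5) = 3
  t7 = if0(t5=3 -> else branch a5) = 9
  t9 = min2(3, 9) = 3
  t12 = max2(-7, 9) = 9
  t14 = min2(3, 9) = 3
  t15 = lenl([-7, 4, -4]) = 3
  t16 = if0(t15=3 -> else branch t14) = 3

Second demand — change propagation:
  t5: re-runs because a1 [-7, 4, -4]->[-8, -2, 0, 3, -3]; new result 5.
  t6: re-runs because t5 3->5; new result 5.
  t7: re-runs because t5 3->5; new result 9 (unchanged).
  t9: re-runs because t6 3->5; new result 5.
  t14: re-runs because t9 3->5; new result 5.
  t15: re-runs because a1 [-7, 4, -4]->[-8, -2, 0, 3, -3]; new result 5.
  t16: re-runs because t15 3->5; t14 3->5; new result 5.

t16 now evaluates to 5.
Run set: t5, t6, t7, t9, t14, t15, t16 (7 run).
Changed values: a1, t5, t6, t9, t14, t15, t16.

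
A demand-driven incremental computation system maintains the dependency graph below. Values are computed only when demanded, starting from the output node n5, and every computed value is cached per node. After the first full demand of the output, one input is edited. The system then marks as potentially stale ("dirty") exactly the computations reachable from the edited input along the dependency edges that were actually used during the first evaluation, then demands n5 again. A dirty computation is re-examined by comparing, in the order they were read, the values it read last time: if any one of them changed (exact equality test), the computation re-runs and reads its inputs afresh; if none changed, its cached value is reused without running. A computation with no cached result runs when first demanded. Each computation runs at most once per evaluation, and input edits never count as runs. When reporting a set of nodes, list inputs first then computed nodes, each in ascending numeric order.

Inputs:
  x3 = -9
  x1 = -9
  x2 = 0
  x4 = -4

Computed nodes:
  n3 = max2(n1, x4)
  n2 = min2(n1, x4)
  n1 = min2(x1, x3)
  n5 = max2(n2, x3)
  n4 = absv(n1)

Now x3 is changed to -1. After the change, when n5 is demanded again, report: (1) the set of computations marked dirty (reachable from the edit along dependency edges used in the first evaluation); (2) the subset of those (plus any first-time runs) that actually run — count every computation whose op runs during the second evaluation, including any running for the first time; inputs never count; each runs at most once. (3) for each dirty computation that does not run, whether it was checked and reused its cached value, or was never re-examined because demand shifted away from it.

First evaluation (everything demanded from the output):
  n1 = min2(-9, -9) = -9
  n2 = min2(-9, -4) = -9
  n5 = max2(-9, -9) = -9

Propagation after the edit:
  n1: runs — x3 -9->-1; result -9 (same value as before).
  n2: checked — values it read are unchanged (n1 unchanged, x4 unchanged); reused cached -9 without running.
  n5: runs — x3 -9->-1; result -1.

Key observation: the cutoff stops propagation at n2 — its inputs' values are unchanged, so it reuses its cache.

Marked dirty: n1, n2, n5.
Computations that run: n1, n5 — 2 in total.
Checked but reused from cache: n2.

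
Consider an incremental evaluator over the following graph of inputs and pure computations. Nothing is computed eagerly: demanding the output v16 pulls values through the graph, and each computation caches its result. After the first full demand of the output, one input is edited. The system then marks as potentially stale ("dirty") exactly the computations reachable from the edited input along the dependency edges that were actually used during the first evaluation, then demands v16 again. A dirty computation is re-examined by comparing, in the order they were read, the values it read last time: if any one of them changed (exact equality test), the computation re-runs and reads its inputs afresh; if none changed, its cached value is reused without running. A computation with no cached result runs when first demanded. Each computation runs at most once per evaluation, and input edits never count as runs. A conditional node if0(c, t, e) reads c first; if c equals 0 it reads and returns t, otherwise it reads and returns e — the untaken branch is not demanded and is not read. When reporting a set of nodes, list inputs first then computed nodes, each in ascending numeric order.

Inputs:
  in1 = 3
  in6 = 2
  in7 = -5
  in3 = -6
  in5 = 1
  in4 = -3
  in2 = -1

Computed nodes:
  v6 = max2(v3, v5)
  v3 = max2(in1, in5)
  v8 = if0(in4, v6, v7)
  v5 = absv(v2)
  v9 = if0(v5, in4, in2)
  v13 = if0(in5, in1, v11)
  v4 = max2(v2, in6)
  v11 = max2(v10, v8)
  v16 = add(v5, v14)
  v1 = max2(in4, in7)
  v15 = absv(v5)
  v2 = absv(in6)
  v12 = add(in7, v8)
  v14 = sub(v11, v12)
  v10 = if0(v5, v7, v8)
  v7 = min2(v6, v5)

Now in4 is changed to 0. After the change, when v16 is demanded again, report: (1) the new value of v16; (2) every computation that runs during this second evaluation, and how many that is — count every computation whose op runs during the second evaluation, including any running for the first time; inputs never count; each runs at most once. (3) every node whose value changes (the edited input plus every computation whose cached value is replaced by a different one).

v16 now evaluates to 7.
Run set: v8, v10, v11, v12, v14 (5 run).
Changed values: in4, v8, v10, v11, v12.
The important point: v14 recomputes to an identical value, and the output ends up unchanged.

Initial pass — values computed on the first demand:
  v2 = absv(2) = 2
  v3 = max2(3, 1) = 3
  v5 = absv(2) = 2
  v6 = max2(3, 2) = 3
  v7 = min2(3, 2) = 2
  v8 = if0(in4=-3 -> else branch v7) = 2
  v10 = if0(v5=2 -> else branch v8) = 2
  v11 = max2(2, 2) = 2
  v12 = add(-5, 2) = -3
  v14 = sub(2, -3) = 5
  v16 = add(2, 5) = 7

Second demand — change propagation:
  v8: re-runs because in4 -3->0; new result 3.
  v10: re-runs because v8 2->3; new result 3.
  v11: re-runs because v10 2->3; v8 2->3; new result 3.
  v12: re-runs because v8 2->3; new result -2.
  v14: re-runs because v11 2->3; v12 -3->-2; new result 5 (unchanged).
  v16: re-examined; everything it read last time is the same (v5 unchanged, v14 unchanged) — cache 7 kept, no run.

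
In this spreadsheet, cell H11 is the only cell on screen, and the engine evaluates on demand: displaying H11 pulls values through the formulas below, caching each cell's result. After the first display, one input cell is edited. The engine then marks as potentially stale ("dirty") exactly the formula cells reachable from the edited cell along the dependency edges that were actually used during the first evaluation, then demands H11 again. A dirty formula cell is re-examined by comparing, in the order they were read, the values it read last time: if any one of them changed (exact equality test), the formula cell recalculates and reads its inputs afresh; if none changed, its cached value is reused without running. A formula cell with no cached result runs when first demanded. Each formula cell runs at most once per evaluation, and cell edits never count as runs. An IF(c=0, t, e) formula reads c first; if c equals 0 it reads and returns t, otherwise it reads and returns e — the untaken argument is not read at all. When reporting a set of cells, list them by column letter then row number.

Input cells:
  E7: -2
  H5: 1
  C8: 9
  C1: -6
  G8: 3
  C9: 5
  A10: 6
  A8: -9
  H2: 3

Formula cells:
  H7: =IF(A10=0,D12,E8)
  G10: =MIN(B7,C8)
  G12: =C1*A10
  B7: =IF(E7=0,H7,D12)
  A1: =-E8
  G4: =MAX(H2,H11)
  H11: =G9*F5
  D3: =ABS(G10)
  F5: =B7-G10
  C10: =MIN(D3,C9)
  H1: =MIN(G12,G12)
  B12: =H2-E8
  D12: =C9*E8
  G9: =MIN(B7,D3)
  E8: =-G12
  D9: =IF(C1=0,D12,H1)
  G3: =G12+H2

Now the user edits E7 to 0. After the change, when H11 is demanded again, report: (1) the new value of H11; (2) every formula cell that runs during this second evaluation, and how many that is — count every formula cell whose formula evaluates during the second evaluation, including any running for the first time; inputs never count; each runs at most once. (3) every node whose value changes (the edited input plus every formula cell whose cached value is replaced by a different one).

Initial pass — values computed on the first demand:
  G12 = -6 * 6 = -36
  E8 = -(-36) = 36
  D12 = 5 * 36 = 180
  B7 = IF(E7=0: E7=-2 -> else branch D12) = 180
  G10 = MIN(180, 9) = 9
  D3 = ABS(9) = 9
  F5 = 180 - 9 = 171
  G9 = MIN(180, 9) = 9
  H11 = 9 * 171 = 1539

Second demand — change propagation:
  H7: newly demanded (no cache) — executes and yields 36.
  B7: re-runs because E7 -2->0; new result 36.
  G10: re-runs because B7 180->36; new result 9 (unchanged).
  D3: re-examined; everything it read last time is the same (G10 unchanged) — cache 9 kept, no run.
  F5: re-runs because B7 180->36; new result 27.
  G9: re-runs because B7 180->36; new result 9 (unchanged).
  H11: re-runs because F5 171->27; new result 243.

The important point: the flipped condition pulls in fresh nodes; H7 runs for the first time.

H11 now evaluates to 243.
Run set: B7, F5, G9, G10, H7, H11 (6 run).
Changed values: B7, E7, F5, H11.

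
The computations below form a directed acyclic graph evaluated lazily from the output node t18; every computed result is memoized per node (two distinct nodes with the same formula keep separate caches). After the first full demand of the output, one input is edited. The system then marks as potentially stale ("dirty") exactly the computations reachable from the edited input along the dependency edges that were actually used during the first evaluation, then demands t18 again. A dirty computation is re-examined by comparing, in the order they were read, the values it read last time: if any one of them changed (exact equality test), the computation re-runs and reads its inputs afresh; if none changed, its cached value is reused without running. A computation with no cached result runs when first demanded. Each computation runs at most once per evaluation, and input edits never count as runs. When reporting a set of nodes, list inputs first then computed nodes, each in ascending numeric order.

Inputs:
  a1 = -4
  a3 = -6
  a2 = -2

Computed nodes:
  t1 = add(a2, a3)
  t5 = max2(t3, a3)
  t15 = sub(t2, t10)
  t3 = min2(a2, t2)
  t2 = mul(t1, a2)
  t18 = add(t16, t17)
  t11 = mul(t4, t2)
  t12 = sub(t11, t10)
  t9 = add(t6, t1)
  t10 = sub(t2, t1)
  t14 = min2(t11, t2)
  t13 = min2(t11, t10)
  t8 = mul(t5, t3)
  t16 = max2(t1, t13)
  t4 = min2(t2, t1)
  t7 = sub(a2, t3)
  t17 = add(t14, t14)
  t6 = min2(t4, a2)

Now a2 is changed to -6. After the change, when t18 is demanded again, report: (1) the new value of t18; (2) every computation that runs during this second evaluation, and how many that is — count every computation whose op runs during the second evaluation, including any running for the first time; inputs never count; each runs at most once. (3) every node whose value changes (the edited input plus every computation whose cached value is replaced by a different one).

First demand of the output computes:
  t1 = add(-2, -6) = -8
  t2 = mul(-8, -2) = 16
  t4 = min2(16, -8) = -8
  t10 = sub(16, -8) = 24
  t11 = mul(-8, 16) = -128
  t13 = min2(-128, 24) = -128
  t14 = min2(-128, 16) = -128
  t16 = max2(-8, -128) = -8
  t17 = add(-128, -128) = -256
  t18 = add(-8, -256) = -264

After the edit, cleaning proceeds:
  t1: a read changed (a2 -2->-6) — executes, giving -12.
  t2: a read changed (t1 -8->-12; a2 -2->-6) — executes, giving 72.
  t4: a read changed (t2 16->72; t1 -8->-12) — executes, giving -12.
  t10: a read changed (t2 16->72; t1 -8->-12) — executes, giving 84.
  t11: a read changed (t4 -8->-12; t2 16->72) — executes, giving -864.
  t13: a read changed (t11 -128->-864; t10 24->84) — executes, giving -864.
  t14: a read changed (t11 -128->-864; t2 16->72) — executes, giving -864.
  t16: a read changed (t1 -8->-12; t13 -128->-864) — executes, giving -12.
  t17: a read changed (t14 -128->-864; t14 -128->-864) — executes, giving -1728.
  t18: a read changed (t16 -8->-12; t17 -256->-1728) — executes, giving -1740.

Demanding t18 again yields -1740.
10 computations run: t1, t2, t4, t10, t11, t13, t14, t16, t17, t18.
The nodes whose values change: a2, t1, t2, t4, t10, t11, t13, t14, t16, t17, t18.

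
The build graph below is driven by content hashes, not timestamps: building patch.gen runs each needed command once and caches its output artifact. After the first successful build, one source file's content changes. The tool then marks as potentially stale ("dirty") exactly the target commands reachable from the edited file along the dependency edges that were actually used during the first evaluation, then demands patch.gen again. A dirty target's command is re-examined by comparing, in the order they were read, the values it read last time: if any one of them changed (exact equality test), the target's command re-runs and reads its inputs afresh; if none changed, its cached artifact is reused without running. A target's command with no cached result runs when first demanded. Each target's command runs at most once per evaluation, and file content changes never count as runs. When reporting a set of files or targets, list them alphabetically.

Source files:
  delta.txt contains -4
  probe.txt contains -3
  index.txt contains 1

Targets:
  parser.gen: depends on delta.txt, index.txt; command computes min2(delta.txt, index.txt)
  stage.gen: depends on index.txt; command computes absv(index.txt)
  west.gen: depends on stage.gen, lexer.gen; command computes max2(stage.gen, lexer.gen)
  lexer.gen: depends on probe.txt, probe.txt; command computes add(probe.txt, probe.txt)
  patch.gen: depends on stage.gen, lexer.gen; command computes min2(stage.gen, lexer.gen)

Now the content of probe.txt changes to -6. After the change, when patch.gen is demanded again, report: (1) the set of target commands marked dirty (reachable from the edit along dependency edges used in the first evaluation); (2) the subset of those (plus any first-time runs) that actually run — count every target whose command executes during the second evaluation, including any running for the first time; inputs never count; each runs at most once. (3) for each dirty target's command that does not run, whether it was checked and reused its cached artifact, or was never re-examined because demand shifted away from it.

Dirty set: lexer.gen, patch.gen.
Run set: lexer.gen, patch.gen (2 run).
All dirty target commands ended up running.

Initial pass — values computed on the first demand:
  lexer.gen = add(-3, -3) = -6
  stage.gen = absv(1) = 1
  patch.gen = min2(1, -6) = -6

Second demand — change propagation:
  lexer.gen: re-runs because probe.txt -3->-6; probe.txt -3->-6; new result -12.
  patch.gen: re-runs because lexer.gen -6->-12; new result -12.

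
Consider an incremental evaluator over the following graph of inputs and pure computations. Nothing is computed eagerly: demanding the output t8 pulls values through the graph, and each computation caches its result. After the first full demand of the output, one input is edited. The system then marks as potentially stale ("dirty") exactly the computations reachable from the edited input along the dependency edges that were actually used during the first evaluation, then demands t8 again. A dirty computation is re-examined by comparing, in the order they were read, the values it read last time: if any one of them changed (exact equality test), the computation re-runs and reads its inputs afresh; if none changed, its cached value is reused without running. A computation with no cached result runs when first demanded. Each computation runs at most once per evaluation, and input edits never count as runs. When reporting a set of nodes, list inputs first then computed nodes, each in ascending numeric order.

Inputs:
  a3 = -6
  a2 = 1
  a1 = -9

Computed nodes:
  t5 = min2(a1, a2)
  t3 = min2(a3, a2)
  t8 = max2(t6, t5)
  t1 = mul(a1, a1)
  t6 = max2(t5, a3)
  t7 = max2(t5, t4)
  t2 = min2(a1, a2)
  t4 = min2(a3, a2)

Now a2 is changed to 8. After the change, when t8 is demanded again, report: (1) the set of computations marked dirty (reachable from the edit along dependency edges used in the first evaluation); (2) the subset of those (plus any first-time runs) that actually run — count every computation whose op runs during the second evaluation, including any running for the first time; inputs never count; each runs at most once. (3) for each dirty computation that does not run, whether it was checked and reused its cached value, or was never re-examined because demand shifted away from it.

Initial pass — values computed on the first demand:
  t5 = min2(-9, 1) = -9
  t6 = max2(-9, -6) = -6
  t8 = max2(-6, -9) = -6

Second demand — change propagation:
  t5: re-runs because a2 1->8; new result -9 (unchanged).
  t6: re-examined; everything it read last time is the same (t5 unchanged, a3 unchanged) — cache -6 kept, no run.
  t8: re-examined; everything it read last time is the same (t6 unchanged, t5 unchanged) — cache -6 kept, no run.

The important point: t5 recomputes to an identical value, and the output ends up unchanged.

Dirty set: t5, t6, t8.
Run set: t5 (1 run).
Re-examined without running (cache reused): t6, t8.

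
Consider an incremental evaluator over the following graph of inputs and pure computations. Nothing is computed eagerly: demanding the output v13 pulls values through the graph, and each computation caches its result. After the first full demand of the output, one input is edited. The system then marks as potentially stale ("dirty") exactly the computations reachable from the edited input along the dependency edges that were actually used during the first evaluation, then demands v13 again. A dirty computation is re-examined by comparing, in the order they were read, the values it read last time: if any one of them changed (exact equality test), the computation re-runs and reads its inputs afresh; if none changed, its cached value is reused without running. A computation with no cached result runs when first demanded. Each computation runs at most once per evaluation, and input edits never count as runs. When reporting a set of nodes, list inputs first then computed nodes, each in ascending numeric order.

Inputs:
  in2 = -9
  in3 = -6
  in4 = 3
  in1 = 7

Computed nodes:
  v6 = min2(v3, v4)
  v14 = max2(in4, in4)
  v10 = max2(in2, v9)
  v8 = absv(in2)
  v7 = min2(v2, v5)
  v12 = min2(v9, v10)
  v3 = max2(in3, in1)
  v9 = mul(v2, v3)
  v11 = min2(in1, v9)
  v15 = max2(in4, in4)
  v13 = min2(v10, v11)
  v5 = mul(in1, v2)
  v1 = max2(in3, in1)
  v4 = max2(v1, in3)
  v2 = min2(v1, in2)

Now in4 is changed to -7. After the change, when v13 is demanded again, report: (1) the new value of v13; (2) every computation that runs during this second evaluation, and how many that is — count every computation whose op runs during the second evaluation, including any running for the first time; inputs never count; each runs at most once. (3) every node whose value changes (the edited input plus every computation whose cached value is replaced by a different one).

Initial pass — values computed on the first demand:
  v1 = max2(-6, 7) = 7
  v2 = min2(7, -9) = -9
  v3 = max2(-6, 7) = 7
  v9 = mul(-9, 7) = -63
  v10 = max2(-9, -63) = -9
  v11 = min2(7, -63) = -63
  v13 = min2(-9, -63) = -63

Second demand — change propagation:
  no demanded computation ever read in4, so the edit dirties nothing and nothing runs.

The important point: nothing the output needs ever reads in4, so the edit is invisible to it.

v13 now evaluates to -63.
Run set: none (0 run).
Changed values: in4.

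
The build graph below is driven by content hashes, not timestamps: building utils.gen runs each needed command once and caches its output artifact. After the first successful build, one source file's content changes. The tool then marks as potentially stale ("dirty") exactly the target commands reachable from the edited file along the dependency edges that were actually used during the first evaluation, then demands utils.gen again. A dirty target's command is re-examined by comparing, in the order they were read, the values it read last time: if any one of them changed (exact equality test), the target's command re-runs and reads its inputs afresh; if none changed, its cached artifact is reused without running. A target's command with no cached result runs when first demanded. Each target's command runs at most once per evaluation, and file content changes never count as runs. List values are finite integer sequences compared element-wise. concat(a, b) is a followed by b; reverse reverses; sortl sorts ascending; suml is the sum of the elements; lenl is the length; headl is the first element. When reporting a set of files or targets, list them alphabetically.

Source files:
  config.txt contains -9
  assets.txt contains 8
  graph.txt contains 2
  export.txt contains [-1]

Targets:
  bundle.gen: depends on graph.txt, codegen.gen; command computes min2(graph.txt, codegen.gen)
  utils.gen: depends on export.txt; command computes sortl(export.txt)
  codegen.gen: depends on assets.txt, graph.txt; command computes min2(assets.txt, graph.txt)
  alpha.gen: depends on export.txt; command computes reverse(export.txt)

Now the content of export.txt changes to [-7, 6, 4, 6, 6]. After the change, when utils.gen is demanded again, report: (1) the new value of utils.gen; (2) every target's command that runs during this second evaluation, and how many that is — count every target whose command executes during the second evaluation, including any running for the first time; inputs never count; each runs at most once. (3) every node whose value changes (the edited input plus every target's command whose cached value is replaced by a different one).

utils.gen now evaluates to [-7, 4, 6, 6, 6].
Run set: utils.gen (1 run).
Changed values: export.txt, utils.gen.

Initial pass — values computed on the first demand:
  utils.gen = sortl([-1]) = [-1]

Second demand — change propagation:
  utils.gen: re-runs because export.txt [-1]->[-7, 6, 4, 6, 6]; new result [-7, 4, 6, 6, 6].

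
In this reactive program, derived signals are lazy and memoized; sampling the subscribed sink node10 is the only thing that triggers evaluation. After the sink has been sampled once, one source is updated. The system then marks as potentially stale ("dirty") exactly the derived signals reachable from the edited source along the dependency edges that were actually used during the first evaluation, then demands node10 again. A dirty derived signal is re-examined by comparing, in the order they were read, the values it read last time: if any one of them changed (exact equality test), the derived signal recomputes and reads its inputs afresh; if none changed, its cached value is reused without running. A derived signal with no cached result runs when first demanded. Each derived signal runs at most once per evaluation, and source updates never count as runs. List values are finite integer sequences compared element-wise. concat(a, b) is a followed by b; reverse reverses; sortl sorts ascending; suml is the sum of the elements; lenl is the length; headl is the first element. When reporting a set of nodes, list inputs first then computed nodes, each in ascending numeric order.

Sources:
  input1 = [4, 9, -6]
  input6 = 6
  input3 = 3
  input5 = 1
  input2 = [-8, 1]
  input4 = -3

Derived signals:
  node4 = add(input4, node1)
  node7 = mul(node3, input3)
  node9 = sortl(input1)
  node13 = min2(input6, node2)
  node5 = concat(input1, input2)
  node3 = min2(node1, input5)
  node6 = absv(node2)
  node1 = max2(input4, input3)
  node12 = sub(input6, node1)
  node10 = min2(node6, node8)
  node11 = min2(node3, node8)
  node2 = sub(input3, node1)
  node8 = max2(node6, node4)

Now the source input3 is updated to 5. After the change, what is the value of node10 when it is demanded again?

First demand of the output computes:
  node1 = max2(-3, 3) = 3
  node2 = sub(3, 3) = 0
  node4 = add(-3, 3) = 0
  node6 = absv(0) = 0
  node8 = max2(0, 0) = 0
  node10 = min2(0, 0) = 0

After the edit, cleaning proceeds:
  node1: a read changed (input3 3->5) — executes, giving 5.
  node2: a read changed (input3 3->5; node1 3->5) — executes, giving 0 — identical to its old value.
  node4: a read changed (node1 3->5) — executes, giving 2.
  node6: dirty, but its reads are unchanged (node2 unchanged); cached 0 stands.
  node8: a read changed (node4 0->2) — executes, giving 2.
  node10: a read changed (node8 0->2) — executes, giving 0 — identical to its old value.

Note where the cutoff bites: node6 is checked, finds nothing changed, and keeps its cache.

Demanding node10 again yields 0.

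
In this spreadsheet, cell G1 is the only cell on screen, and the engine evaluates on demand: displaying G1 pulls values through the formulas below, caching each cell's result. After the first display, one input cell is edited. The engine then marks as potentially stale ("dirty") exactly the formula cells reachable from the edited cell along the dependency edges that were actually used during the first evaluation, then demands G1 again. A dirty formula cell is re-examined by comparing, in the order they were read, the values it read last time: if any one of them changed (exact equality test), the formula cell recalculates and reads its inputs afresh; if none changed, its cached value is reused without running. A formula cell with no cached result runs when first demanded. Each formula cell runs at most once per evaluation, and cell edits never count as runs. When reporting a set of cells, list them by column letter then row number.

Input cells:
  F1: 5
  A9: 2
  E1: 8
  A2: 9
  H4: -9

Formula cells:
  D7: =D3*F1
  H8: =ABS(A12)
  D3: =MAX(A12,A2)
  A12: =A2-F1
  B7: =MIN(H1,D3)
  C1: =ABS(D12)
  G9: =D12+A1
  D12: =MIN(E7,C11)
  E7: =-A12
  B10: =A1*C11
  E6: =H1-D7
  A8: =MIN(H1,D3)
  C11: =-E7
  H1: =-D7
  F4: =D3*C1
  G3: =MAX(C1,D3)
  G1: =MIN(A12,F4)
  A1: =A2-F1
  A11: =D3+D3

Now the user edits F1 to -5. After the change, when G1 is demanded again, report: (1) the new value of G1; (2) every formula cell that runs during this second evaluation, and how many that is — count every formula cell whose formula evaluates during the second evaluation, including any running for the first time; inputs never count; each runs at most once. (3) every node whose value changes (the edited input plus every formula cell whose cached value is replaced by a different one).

G1 now evaluates to 14.
Run set: A12, C1, C11, D3, D12, E7, F4, G1 (8 run).
Changed values: A12, C1, C11, D3, D12, E7, F1, F4, G1.

Initial pass — values computed on the first demand:
  A12 = 9 - 5 = 4
  D3 = MAX(4, 9) = 9
  E7 = -(4) = -4
  C11 = -(-4) = 4
  D12 = MIN(-4, 4) = -4
  C1 = ABS(-4) = 4
  F4 = 9 * 4 = 36
  G1 = MIN(4, 36) = 4

Second demand — change propagation:
  A12: re-runs because F1 5->-5; new result 14.
  D3: re-runs because A12 4->14; new result 14.
  E7: re-runs because A12 4->14; new result -14.
  C11: re-runs because E7 -4->-14; new result 14.
  D12: re-runs because E7 -4->-14; C11 4->14; new result -14.
  C1: re-runs because D12 -4->-14; new result 14.
  F4: re-runs because D3 9->14; C1 4->14; new result 196.
  G1: re-runs because A12 4->14; F4 36->196; new result 14.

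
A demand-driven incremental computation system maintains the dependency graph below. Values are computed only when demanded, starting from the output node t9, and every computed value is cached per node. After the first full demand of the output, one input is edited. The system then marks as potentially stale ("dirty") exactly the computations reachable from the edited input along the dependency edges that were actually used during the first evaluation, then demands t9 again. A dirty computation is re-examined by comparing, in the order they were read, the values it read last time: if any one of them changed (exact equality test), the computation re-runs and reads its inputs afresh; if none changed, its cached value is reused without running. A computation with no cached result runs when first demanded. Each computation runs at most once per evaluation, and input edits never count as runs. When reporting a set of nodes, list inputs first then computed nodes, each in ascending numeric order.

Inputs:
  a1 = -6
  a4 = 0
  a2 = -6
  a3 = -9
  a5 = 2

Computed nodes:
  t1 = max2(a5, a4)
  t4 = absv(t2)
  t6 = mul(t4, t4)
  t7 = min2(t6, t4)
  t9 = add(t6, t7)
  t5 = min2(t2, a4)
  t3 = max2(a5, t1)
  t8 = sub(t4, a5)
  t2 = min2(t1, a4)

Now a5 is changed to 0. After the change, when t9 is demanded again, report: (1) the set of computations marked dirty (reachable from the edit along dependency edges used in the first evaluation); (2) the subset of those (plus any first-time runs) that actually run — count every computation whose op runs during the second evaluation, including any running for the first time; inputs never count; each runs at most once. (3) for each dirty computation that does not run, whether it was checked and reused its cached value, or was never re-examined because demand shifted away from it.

Marked dirty: t1, t2, t4, t6, t7, t9.
Computations that run: t1, t2 — 2 in total.
Checked but reused from cache: t4, t6, t7, t9.
Key observation: the change is absorbed at t2 — it re-runs but produces the same value, and the output's value is unchanged.

First evaluation (everything demanded from the output):
  t1 = max2(2, 0) = 2
  t2 = min2(2, 0) = 0
  t4 = absv(0) = 0
  t6 = mul(0, 0) = 0
  t7 = min2(0, 0) = 0
  t9 = add(0, 0) = 0

Propagation after the edit:
  t1: runs — a5 2->0; result 0.
  t2: runs — t1 2->0; result 0 (same value as before).
  t4: checked — values it read are unchanged (t2 unchanged); reused cached 0 without running.
  t6: checked — values it read are unchanged (t4 unchanged, t4 unchanged); reused cached 0 without running.
  t7: checked — values it read are unchanged (t6 unchanged, t4 unchanged); reused cached 0 without running.
  t9: checked — values it read are unchanged (t6 unchanged, t7 unchanged); reused cached 0 without running.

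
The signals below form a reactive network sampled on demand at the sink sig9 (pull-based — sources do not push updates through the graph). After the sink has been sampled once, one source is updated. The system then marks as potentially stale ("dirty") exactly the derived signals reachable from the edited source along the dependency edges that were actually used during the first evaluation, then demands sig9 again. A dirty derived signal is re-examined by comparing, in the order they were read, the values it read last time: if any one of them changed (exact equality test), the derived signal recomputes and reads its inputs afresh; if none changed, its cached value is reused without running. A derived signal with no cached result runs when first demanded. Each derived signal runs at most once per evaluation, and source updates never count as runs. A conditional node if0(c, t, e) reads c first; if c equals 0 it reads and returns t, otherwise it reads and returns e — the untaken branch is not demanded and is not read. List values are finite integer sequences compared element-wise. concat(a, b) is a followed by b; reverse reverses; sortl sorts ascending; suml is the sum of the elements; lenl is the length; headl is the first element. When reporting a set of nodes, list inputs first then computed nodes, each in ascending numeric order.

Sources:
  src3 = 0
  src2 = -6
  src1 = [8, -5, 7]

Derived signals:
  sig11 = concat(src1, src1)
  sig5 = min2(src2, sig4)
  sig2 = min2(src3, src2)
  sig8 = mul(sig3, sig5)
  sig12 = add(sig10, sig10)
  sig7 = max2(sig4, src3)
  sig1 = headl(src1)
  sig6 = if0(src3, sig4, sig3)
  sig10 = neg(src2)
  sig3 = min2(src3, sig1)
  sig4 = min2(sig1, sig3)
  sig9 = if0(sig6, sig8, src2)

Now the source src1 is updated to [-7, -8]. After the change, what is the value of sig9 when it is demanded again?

sig9 now evaluates to -6.
The important point: the flipped condition redirects demand; sig5, sig8 are left stale, never re-checked.

Initial pass — values computed on the first demand:
  sig1 = headl([8, -5, 7]) = 8
  sig3 = min2(0, 8) = 0
  sig4 = min2(8, 0) = 0
  sig5 = min2(-6, 0) = -6
  sig6 = if0(src3=0 -> then branch sig4) = 0
  sig8 = mul(0, -6) = 0
  sig9 = if0(sig6=0 -> then branch sig8) = 0

Second demand — change propagation:
  sig1: re-runs because src1 [8, -5, 7]->[-7, -8]; new result -7.
  sig3: re-runs because sig1 8->-7; new result -7.
  sig4: re-runs because sig1 8->-7; sig3 0->-7; new result -7.
  sig5: dirty yet unreached — the second evaluation never asks for it.
  sig6: re-runs because sig4 0->-7; new result -7.
  sig8: dirty yet unreached — the second evaluation never asks for it.
  sig9: re-runs because sig6 0->-7; new result -6.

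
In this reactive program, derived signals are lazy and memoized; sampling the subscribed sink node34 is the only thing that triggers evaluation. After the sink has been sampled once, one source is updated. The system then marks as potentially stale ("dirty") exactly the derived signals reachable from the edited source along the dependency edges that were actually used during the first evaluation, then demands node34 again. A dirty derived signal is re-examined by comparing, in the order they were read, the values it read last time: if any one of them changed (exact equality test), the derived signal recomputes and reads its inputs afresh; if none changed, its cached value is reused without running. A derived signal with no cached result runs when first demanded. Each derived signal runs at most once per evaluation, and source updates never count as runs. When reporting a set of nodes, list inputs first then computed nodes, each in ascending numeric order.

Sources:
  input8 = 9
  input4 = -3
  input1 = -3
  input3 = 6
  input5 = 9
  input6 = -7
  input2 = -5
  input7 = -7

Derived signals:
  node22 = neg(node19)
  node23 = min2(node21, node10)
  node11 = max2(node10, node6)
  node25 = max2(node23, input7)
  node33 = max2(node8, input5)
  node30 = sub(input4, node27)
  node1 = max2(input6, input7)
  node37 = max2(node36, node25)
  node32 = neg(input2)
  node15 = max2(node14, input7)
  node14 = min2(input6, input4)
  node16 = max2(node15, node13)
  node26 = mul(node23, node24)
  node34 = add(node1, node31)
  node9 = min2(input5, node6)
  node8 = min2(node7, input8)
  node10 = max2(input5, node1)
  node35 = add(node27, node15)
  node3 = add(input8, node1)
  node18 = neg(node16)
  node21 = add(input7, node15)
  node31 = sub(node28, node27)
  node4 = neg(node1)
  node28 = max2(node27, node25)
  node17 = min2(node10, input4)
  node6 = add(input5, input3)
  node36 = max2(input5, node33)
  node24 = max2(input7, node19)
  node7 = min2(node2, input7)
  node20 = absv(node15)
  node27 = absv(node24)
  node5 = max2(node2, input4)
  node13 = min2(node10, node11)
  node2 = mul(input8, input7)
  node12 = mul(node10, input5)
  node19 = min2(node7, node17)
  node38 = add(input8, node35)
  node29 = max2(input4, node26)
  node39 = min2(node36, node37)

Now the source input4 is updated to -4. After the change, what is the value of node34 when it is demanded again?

Demanding node34 again yields -7.
Note where the cutoff bites: node15 is checked, finds nothing changed, and keeps its cache.

First demand of the output computes:
  node1 = max2(-7, -7) = -7
  node2 = mul(9, -7) = -63
  node7 = min2(-63, -7) = -63
  node10 = max2(9, -7) = 9
  node14 = min2(-7, -3) = -7
  node15 = max2(-7, -7) = -7
  node17 = min2(9, -3) = -3
  node19 = min2(-63, -3) = -63
  node21 = add(-7, -7) = -14
  node23 = min2(-14, 9) = -14
  node24 = max2(-7, -63) = -7
  node25 = max2(-14, -7) = -7
  node27 = absv(-7) = 7
  node28 = max2(7, -7) = 7
  node31 = sub(7, 7) = 0
  node34 = add(-7, 0) = -7

After the edit, cleaning proceeds:
  node14: a read changed (input4 -3->-4) — executes, giving -7 — identical to its old value.
  node15: dirty, but its reads are unchanged (node14 unchanged, input7 unchanged); cached -7 stands.
  node17: a read changed (input4 -3->-4) — executes, giving -4.
  node19: a read changed (node17 -3->-4) — executes, giving -63 — identical to its old value.
  node21: dirty, but its reads are unchanged (input7 unchanged, node15 unchanged); cached -14 stands.
  node23: dirty, but its reads are unchanged (node21 unchanged, node10 unchanged); cached -14 stands.
  node24: dirty, but its reads are unchanged (input7 unchanged, node19 unchanged); cached -7 stands.
  node25: dirty, but its reads are unchanged (node23 unchanged, input7 unchanged); cached -7 stands.
  node27: dirty, but its reads are unchanged (node24 unchanged); cached 7 stands.
  node28: dirty, but its reads are unchanged (node27 unchanged, node25 unchanged); cached 7 stands.
  node31: dirty, but its reads are unchanged (node28 unchanged, node27 unchanged); cached 0 stands.
  node34: dirty, but its reads are unchanged (node1 unchanged, node31 unchanged); cached -7 stands.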